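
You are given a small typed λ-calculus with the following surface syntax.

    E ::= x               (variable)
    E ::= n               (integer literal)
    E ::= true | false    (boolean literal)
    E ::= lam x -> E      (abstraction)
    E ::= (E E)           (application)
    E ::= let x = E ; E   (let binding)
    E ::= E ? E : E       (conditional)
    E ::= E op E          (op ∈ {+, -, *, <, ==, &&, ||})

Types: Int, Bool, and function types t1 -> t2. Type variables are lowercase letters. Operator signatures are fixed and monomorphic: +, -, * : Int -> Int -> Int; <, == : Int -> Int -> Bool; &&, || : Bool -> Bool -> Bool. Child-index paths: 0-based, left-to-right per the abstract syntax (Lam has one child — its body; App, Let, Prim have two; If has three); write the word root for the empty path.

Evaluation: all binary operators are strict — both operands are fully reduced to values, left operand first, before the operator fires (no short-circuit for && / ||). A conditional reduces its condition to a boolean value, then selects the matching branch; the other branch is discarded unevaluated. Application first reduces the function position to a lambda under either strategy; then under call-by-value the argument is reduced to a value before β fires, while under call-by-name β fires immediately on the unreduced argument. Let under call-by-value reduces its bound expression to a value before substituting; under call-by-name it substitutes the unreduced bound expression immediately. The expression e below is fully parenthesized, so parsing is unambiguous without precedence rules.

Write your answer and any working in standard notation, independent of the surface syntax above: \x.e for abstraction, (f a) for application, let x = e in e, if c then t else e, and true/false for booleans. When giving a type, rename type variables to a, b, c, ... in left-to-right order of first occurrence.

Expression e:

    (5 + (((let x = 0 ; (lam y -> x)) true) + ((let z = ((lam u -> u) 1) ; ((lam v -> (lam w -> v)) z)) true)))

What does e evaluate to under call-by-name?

Answer: 6

Trace:
step 0: (5 + (((let x = 0 in (\y.x)) true) + ((let z = ((\u.u) 1) in ((\v.(\w.v)) z)) true)))
step 1: [let@1.0.0] (5 + (((\y.0) true) + ((let z = ((\u.u) 1) in ((\v.(\w.v)) z)) true)))
step 2: [beta@1.0] (5 + (0 + ((let z = ((\u.u) 1) in ((\v.(\w.v)) z)) true)))
step 3: [let@1.1.0] (5 + (0 + (((\v.(\w.v)) ((\u.u) 1)) true)))
step 4: [beta@1.1.0] (5 + (0 + ((\w.((\u.u) 1)) true)))
step 5: [beta@1.1] (5 + (0 + ((\u.u) 1)))
step 6: [beta@1.1] (5 + (0 + 1))
step 7: [delta@1] (5 + 1)
step 8: [delta@root] 6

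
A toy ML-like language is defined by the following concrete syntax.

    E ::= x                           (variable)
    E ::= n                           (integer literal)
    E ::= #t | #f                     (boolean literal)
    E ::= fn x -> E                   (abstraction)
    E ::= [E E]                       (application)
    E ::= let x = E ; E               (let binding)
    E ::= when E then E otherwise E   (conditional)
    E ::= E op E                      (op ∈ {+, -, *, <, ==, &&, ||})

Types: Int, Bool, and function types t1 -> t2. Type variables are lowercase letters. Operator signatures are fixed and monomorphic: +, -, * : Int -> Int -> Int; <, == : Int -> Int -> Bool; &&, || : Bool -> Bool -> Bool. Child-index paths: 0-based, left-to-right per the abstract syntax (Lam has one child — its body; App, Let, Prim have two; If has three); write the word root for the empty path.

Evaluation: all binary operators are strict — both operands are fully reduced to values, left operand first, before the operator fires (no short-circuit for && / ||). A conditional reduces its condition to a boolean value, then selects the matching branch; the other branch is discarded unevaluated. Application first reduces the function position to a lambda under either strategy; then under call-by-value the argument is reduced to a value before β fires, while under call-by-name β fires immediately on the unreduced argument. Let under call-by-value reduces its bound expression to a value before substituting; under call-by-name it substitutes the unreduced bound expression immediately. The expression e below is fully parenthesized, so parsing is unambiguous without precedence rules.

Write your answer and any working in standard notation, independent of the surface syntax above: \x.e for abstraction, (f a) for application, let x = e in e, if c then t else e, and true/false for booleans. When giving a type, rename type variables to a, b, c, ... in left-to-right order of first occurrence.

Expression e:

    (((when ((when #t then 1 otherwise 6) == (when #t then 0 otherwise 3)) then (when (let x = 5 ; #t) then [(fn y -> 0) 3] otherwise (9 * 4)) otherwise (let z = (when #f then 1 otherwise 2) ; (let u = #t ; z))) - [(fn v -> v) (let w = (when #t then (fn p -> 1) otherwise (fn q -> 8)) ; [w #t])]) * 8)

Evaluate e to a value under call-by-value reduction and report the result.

Trace:
step 0: (((if ((if true then 1 else 6) == (if true then 0 else 3)) then (if (let x = 5 in true) then ((\y.0) 3) else (9 * 4)) else (let z = (if false then 1 else 2) in (let u = true in z))) - ((\v.v) (let w = (if true then (\p.1) else (\q.8)) in (w true)))) * 8)
step 1: [if@0.0.0.0] (((if (1 == (if true then 0 else 3)) then (if (let x = 5 in true) then ((\y.0) 3) else (9 * 4)) else (let z = (if false then 1 else 2) in (let u = true in z))) - ((\v.v) (let w = (if true then (\p.1) else (\q.8)) in (w true)))) * 8)
step 2: [if@0.0.0.1] (((if (1 == 0) then (if (let x = 5 in true) then ((\y.0) 3) else (9 * 4)) else (let z = (if false then 1 else 2) in (let u = true in z))) - ((\v.v) (let w = (if true then (\p.1) else (\q.8)) in (w true)))) * 8)
step 3: [delta@0.0.0] (((if false then (if (let x = 5 in true) then ((\y.0) 3) else (9 * 4)) else (let z = (if false then 1 else 2) in (let u = true in z))) - ((\v.v) (let w = (if true then (\p.1) else (\q.8)) in (w true)))) * 8)
step 4: [if@0.0] (((let z = (if false then 1 else 2) in (let u = true in z)) - ((\v.v) (let w = (if true then (\p.1) else (\q.8)) in (w true)))) * 8)
step 5: [if@0.0.0] (((let z = 2 in (let u = true in z)) - ((\v.v) (let w = (if true then (\p.1) else (\q.8)) in (w true)))) * 8)
step 6: [let@0.0] (((let u = true in 2) - ((\v.v) (let w = (if true then (\p.1) else (\q.8)) in (w true)))) * 8)
step 7: [let@0.0] ((2 - ((\v.v) (let w = (if true then (\p.1) else (\q.8)) in (w true)))) * 8)
step 8: [if@0.1.1.0] ((2 - ((\v.v) (let w = (\p.1) in (w true)))) * 8)
step 9: [let@0.1.1] ((2 - ((\v.v) ((\p.1) true))) * 8)
step 10: [beta@0.1.1] ((2 - ((\v.v) 1)) * 8)
step 11: [beta@0.1] ((2 - 1) * 8)
step 12: [delta@0] (1 * 8)
step 13: [delta@root] 8

Answer: 8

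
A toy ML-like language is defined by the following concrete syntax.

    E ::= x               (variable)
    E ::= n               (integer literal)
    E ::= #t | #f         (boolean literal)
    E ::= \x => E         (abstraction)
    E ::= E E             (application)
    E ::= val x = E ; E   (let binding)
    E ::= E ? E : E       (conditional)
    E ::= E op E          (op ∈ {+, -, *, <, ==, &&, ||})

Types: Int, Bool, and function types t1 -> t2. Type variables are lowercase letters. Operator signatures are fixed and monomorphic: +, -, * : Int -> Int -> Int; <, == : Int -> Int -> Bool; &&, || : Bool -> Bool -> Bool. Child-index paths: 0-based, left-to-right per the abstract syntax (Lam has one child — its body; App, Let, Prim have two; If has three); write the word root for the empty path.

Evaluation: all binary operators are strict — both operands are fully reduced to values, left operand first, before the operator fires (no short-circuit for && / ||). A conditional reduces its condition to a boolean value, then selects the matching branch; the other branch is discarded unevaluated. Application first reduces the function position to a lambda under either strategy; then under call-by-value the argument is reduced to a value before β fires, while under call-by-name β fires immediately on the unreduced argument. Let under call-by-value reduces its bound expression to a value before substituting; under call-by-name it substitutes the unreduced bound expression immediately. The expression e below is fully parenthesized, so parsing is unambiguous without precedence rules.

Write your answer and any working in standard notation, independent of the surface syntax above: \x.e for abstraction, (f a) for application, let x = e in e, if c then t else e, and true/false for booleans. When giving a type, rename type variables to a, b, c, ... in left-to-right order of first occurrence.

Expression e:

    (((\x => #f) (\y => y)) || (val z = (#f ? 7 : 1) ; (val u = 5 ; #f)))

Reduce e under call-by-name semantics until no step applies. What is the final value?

Trace:
step 0: (((\x.false) (\y.y)) || (let z = (if false then 7 else 1) in (let u = 5 in false)))
step 1: [beta@0] (false || (let z = (if false then 7 else 1) in (let u = 5 in false)))
step 2: [let@1] (false || (let u = 5 in false))
step 3: [let@1] (false || false)
step 4: [delta@root] false

Answer: false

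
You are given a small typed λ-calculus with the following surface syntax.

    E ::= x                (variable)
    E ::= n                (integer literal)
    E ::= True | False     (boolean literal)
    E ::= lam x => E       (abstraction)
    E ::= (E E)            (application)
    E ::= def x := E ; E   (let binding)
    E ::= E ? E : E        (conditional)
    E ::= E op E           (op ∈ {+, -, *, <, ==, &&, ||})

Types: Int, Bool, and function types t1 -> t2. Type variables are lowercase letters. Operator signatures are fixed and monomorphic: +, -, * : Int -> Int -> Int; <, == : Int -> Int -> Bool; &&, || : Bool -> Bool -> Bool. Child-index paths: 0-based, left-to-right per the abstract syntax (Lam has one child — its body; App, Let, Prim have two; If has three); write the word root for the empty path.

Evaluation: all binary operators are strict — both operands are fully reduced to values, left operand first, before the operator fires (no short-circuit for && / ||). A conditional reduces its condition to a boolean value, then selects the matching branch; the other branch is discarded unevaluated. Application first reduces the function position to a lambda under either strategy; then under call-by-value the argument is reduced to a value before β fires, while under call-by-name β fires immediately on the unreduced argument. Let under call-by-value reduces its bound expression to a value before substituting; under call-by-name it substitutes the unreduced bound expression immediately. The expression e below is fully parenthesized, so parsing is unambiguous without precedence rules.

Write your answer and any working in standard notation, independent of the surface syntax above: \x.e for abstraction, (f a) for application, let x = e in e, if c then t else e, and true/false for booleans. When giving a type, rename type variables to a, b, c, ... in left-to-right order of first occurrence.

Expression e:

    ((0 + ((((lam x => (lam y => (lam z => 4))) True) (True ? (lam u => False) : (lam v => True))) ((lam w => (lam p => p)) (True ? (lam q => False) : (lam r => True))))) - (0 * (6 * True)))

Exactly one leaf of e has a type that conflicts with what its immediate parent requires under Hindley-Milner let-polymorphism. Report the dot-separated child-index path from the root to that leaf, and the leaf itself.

Trace:
  unify Int ~ Int
\z._ : c -> Int
\y._ : b -> c -> Int
\x._ : a -> b -> c -> Int
  unify a -> b -> c -> Int ~ Bool -> d
  unify a ~ Bool
  unify b -> c -> Int ~ d
_ _ : b -> c -> Int
  unify Bool ~ Bool
\u._ : e -> Bool
\v._ : f -> Bool
  unify e -> Bool ~ f -> Bool
  unify e ~ f
  unify Bool ~ Bool
  unify b -> c -> Int ~ (f -> Bool) -> g
  unify b ~ f -> Bool
  unify c -> Int ~ g
_ _ : c -> Int
p : i
\p._ : i -> i
\w._ : h -> i -> i
  unify Bool ~ Bool
\q._ : j -> Bool
\r._ : k -> Bool
  unify j -> Bool ~ k -> Bool
  unify j ~ k
  unify Bool ~ Bool
  unify h -> i -> i ~ (k -> Bool) -> l
  unify h ~ k -> Bool
  unify i -> i ~ l
_ _ : i -> i
  unify c -> Int ~ (i -> i) -> m
  unify c ~ i -> i
  unify Int ~ m
_ _ : Int
  unify Int ~ Int
  unify Int ~ Int
  unify Int ~ Int
  unify Int ~ Int
  unify Bool ~ Int
  FAIL: mismatch Bool ~ Int

Answer: 1.1.1 : true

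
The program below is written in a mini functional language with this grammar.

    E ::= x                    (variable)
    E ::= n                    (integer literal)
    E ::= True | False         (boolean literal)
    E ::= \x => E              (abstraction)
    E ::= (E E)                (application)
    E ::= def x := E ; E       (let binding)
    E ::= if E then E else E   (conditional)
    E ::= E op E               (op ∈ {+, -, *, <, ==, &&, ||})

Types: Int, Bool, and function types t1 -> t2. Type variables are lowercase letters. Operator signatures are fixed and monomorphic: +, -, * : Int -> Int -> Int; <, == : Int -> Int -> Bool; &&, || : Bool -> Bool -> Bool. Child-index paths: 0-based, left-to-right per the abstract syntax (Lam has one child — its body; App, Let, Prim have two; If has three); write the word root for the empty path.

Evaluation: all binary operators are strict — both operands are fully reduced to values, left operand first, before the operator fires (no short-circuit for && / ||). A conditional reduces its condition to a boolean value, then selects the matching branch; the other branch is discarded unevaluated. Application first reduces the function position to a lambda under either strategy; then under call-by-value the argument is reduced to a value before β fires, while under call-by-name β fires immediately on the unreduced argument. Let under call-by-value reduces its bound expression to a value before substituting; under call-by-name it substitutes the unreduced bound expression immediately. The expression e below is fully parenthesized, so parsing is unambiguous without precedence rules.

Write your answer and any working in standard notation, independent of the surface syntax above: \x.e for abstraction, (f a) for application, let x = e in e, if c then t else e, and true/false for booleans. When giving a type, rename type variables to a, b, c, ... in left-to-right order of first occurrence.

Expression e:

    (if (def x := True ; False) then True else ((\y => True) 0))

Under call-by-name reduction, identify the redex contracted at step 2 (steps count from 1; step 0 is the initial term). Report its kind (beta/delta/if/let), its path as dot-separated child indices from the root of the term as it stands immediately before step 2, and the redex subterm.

Answer: if at root : (if false then true else ((\y.true) 0))

Trace:
step 0: (if (let x = true in false) then true else ((\y.true) 0))
step 1: [let@0] (if false then true else ((\y.true) 0))
step 2: [if@root] ((\y.true) 0)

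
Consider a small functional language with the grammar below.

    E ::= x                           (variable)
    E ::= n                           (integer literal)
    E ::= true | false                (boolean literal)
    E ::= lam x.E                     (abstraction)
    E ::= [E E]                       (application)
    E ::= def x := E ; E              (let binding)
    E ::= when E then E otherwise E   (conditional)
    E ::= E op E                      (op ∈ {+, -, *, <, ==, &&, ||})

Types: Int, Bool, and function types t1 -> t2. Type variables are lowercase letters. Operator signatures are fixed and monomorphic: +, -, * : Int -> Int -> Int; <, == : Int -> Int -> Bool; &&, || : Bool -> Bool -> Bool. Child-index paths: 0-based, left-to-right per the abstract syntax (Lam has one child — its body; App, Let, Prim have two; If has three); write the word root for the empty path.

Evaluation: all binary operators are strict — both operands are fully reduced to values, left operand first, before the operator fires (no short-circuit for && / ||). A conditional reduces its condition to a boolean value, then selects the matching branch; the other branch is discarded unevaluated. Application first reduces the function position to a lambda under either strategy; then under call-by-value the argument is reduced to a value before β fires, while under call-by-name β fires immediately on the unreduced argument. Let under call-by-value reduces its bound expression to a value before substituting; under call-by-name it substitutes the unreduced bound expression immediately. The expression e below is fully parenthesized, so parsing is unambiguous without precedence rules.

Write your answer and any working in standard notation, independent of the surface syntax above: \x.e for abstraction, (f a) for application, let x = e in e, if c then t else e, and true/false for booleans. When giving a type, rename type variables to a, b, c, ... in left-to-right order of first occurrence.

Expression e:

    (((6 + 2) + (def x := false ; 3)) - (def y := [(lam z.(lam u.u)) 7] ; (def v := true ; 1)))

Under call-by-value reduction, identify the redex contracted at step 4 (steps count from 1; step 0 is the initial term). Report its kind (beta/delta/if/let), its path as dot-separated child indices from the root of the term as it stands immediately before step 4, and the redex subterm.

Answer: beta at 1.0 : ((\z.(\u.u)) 7)

Working:
step 0: (((6 + 2) + (let x = false in 3)) - (let y = ((\z.(\u.u)) 7) in (let v = true in 1)))
step 1: [delta@0.0] ((8 + (let x = false in 3)) - (let y = ((\z.(\u.u)) 7) in (let v = true in 1)))
step 2: [let@0.1] ((8 + 3) - (let y = ((\z.(\u.u)) 7) in (let v = true in 1)))
step 3: [delta@0] (11 - (let y = ((\z.(\u.u)) 7) in (let v = true in 1)))
step 4: [beta@1.0] (11 - (let y = (\u.u) in (let v = true in 1)))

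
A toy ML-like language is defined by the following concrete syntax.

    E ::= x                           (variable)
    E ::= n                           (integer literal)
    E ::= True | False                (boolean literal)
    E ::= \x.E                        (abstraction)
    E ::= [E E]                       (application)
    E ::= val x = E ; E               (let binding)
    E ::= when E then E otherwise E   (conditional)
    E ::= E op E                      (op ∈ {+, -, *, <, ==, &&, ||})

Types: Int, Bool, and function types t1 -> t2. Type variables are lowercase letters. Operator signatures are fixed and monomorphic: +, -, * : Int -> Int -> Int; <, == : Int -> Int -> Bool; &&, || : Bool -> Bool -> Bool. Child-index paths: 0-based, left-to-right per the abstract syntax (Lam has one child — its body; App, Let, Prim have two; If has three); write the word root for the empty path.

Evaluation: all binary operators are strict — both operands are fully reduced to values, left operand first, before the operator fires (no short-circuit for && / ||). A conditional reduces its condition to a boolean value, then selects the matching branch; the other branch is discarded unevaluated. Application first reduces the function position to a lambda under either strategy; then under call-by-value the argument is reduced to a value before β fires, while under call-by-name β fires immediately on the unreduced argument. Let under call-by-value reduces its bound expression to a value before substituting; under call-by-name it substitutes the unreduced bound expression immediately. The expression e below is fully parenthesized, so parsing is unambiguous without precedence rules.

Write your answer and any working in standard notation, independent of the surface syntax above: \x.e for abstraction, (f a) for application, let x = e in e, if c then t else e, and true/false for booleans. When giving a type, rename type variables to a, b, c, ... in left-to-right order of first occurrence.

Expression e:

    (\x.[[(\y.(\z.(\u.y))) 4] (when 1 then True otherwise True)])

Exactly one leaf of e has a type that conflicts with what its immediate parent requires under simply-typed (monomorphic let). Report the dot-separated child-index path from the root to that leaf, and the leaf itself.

Working:
y : b
\u._ : d -> b
\z._ : c -> d -> b
\y._ : b -> c -> d -> b
  unify b -> c -> d -> b ~ Int -> e
  unify b ~ Int
  unify c -> d -> Int ~ e
_ _ : c -> d -> Int
  unify Int ~ Bool
  FAIL: mismatch Int ~ Bool

Answer: 0.1.0 : 1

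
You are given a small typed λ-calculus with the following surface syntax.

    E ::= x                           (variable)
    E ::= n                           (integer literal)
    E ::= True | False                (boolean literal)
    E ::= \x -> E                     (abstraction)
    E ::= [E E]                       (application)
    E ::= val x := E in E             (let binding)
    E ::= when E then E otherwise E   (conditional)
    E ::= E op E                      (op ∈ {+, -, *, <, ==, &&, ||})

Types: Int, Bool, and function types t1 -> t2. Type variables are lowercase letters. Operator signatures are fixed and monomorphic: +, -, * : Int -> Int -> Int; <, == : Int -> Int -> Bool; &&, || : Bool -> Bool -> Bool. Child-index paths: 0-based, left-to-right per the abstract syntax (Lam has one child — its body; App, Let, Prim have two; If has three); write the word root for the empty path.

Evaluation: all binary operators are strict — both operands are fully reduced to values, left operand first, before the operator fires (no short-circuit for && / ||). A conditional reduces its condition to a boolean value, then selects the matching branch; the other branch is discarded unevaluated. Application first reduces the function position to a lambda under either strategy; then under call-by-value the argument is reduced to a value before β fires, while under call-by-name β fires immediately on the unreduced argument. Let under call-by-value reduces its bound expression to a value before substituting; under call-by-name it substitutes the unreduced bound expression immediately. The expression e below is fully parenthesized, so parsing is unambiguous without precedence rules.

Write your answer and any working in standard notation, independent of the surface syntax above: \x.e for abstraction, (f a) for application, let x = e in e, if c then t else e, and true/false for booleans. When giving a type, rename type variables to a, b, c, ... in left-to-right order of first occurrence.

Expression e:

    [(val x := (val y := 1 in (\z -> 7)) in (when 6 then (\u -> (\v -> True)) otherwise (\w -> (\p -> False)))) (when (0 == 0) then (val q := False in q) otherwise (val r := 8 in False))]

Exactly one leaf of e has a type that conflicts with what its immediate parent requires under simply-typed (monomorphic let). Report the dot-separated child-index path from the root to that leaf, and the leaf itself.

Answer: 0.1.0 : 6

Derivation:
let y : Int
\z._ : a -> Int
let x : a -> Int
  unify Int ~ Bool
  FAIL: mismatch Int ~ Bool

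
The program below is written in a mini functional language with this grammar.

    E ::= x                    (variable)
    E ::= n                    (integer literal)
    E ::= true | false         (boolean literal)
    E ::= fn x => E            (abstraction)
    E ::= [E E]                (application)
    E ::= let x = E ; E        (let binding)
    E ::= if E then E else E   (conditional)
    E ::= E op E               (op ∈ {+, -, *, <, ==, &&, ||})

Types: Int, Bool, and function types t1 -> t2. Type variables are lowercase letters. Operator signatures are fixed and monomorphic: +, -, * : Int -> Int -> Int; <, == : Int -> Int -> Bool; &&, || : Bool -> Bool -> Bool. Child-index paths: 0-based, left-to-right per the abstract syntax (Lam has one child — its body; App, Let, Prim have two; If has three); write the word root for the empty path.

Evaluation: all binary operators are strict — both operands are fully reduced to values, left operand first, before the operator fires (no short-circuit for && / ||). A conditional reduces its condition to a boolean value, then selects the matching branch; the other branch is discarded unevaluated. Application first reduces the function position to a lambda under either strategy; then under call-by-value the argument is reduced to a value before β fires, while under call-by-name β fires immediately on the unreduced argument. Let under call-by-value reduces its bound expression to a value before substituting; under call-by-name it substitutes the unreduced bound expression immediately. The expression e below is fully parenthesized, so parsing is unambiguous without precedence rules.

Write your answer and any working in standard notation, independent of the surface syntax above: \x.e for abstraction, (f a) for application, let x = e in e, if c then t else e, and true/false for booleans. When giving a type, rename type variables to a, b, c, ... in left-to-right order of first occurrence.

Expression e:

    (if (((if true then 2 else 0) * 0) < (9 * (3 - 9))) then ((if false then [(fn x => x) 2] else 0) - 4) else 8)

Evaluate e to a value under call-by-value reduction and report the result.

Trace:
step 0: (if (((if true then 2 else 0) * 0) < (9 * (3 - 9))) then ((if false then ((\x.x) 2) else 0) - 4) else 8)
step 1: [if@0.0.0] (if ((2 * 0) < (9 * (3 - 9))) then ((if false then ((\x.x) 2) else 0) - 4) else 8)
step 2: [delta@0.0] (if (0 < (9 * (3 - 9))) then ((if false then ((\x.x) 2) else 0) - 4) else 8)
step 3: [delta@0.1.1] (if (0 < (9 * -6)) then ((if false then ((\x.x) 2) else 0) - 4) else 8)
step 4: [delta@0.1] (if (0 < -54) then ((if false then ((\x.x) 2) else 0) - 4) else 8)
step 5: [delta@0] (if false then ((if false then ((\x.x) 2) else 0) - 4) else 8)
step 6: [if@root] 8

Answer: 8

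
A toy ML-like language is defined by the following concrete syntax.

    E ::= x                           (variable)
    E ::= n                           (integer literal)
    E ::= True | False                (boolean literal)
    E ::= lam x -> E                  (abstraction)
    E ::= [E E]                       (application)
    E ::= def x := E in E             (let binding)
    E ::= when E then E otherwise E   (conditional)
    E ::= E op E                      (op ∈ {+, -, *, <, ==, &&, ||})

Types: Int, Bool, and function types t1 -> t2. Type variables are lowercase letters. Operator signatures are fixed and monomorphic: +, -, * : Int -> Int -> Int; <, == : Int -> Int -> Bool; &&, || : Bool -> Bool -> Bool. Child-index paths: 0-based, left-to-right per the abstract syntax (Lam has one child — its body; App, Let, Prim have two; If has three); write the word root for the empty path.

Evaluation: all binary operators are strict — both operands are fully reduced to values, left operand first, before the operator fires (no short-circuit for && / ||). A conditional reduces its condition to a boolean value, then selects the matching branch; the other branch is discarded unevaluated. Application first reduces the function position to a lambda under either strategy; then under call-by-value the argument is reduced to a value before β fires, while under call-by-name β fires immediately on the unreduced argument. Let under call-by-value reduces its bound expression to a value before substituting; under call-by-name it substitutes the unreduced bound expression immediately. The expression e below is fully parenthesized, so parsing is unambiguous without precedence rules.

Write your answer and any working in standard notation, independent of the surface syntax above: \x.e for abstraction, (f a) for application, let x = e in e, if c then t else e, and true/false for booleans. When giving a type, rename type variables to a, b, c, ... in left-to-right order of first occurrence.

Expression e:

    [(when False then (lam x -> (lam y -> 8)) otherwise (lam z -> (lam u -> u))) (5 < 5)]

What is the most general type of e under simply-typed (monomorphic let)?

Working:
  unify Bool ~ Bool
\y._ : b -> Int
\x._ : a -> b -> Int
u : d
\u._ : d -> d
\z._ : c -> d -> d
  unify a -> b -> Int ~ c -> d -> d
  unify a ~ c
  unify b -> Int ~ d -> d
  unify b ~ d
  unify Int ~ d
  unify Int ~ Int
  unify Int ~ Int
  unify c -> Int -> Int ~ Bool -> e
  unify c ~ Bool
  unify Int -> Int ~ e
_ _ : Int -> Int

Answer: Int -> Int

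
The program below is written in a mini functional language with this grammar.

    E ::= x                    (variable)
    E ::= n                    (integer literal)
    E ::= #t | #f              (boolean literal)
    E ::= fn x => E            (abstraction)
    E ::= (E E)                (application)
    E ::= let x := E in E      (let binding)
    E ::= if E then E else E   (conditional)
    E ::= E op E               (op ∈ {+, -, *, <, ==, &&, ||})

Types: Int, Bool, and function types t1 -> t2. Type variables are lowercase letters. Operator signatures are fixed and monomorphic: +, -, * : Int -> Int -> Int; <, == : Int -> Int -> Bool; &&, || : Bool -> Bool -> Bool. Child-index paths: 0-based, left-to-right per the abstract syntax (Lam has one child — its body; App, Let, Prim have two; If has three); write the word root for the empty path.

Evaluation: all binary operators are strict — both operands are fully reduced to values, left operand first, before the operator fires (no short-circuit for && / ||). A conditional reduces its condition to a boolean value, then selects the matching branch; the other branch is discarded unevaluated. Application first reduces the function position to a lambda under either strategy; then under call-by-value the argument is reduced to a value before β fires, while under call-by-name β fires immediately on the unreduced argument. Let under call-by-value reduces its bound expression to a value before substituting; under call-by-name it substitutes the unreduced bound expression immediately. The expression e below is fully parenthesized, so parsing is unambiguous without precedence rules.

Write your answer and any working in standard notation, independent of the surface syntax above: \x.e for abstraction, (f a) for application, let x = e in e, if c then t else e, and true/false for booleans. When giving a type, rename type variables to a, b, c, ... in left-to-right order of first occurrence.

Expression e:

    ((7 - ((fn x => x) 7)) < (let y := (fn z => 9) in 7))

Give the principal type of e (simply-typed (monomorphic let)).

Derivation:
  unify Int ~ Int
x : a
\x._ : a -> a
  unify a -> a ~ Int -> b
  unify a ~ Int
  unify Int ~ b
_ _ : Int
  unify Int ~ Int
  unify Int ~ Int
\z._ : c -> Int
let y : c -> Int
  unify Int ~ Int

Answer: Bool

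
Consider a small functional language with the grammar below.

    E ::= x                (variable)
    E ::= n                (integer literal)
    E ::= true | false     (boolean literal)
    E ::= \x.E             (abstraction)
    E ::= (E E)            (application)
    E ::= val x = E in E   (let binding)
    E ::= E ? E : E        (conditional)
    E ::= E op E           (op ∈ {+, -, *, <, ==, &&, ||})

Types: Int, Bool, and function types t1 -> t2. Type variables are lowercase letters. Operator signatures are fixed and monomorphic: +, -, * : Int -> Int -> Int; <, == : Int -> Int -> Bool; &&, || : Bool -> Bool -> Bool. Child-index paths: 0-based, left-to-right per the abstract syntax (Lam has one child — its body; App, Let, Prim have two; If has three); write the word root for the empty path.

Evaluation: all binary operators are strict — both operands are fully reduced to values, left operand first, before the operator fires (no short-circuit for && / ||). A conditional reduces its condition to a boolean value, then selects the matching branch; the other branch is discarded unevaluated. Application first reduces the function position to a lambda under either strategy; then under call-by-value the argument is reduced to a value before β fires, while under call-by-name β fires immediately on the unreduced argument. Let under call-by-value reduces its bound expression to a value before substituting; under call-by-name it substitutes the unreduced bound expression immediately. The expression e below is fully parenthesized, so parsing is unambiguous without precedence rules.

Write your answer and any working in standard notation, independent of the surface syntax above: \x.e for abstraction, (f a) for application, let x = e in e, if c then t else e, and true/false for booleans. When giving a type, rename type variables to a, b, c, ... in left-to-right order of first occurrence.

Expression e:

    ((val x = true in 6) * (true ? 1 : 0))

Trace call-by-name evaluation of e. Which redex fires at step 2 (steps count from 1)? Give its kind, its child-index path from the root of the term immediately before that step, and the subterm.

Answer: if at 1 : (if true then 1 else 0)

Trace:
step 0: ((let x = true in 6) * (if true then 1 else 0))
step 1: [let@0] (6 * (if true then 1 else 0))
step 2: [if@1] (6 * 1)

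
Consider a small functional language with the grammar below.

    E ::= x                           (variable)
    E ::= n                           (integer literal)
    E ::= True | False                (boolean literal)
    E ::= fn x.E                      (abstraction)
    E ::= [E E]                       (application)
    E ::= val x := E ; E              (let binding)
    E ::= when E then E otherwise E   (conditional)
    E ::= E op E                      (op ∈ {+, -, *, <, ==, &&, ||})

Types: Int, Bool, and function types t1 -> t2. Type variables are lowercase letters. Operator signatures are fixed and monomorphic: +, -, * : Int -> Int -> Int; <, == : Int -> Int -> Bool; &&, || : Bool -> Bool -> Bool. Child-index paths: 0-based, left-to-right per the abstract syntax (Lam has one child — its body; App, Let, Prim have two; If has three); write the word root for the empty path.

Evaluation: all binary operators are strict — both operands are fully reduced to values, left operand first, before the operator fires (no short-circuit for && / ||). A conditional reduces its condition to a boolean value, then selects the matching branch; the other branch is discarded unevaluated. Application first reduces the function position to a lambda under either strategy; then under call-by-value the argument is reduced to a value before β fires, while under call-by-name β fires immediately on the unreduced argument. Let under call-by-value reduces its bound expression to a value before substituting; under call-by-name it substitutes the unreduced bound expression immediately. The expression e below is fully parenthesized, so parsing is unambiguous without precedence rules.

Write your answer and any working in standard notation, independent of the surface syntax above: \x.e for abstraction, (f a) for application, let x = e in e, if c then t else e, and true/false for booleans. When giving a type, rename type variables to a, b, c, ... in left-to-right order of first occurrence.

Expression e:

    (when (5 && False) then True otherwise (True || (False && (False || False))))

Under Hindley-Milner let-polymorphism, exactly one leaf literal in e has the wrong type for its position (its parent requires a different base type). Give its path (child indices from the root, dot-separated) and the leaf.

Answer: 0.0 : 5

Derivation:
  unify Int ~ Bool
  FAIL: mismatch Int ~ Bool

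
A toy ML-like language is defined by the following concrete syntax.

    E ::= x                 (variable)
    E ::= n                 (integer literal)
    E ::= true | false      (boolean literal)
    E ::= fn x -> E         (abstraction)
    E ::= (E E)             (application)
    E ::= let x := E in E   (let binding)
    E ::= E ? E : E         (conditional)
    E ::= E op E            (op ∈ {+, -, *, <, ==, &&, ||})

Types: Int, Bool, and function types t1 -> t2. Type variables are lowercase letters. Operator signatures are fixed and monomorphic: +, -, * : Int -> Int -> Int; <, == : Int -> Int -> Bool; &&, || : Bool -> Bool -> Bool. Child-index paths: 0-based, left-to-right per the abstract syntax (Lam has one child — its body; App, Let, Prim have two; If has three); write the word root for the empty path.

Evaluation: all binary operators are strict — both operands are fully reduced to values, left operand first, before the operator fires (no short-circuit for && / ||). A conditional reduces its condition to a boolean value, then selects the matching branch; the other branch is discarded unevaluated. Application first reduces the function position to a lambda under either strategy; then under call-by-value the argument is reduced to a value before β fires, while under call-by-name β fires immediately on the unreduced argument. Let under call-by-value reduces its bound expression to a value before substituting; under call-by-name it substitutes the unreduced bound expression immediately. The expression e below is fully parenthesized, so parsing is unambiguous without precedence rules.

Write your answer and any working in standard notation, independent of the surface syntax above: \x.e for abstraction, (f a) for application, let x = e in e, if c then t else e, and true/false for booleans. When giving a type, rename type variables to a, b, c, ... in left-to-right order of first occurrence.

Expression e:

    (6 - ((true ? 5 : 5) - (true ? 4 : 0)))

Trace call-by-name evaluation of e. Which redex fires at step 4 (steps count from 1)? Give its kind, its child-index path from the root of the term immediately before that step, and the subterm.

Working:
step 0: (6 - ((if true then 5 else 5) - (if true then 4 else 0)))
step 1: [if@1.0] (6 - (5 - (if true then 4 else 0)))
step 2: [if@1.1] (6 - (5 - 4))
step 3: [delta@1] (6 - 1)
step 4: [delta@root] 5

Answer: delta at root : (6 - 1)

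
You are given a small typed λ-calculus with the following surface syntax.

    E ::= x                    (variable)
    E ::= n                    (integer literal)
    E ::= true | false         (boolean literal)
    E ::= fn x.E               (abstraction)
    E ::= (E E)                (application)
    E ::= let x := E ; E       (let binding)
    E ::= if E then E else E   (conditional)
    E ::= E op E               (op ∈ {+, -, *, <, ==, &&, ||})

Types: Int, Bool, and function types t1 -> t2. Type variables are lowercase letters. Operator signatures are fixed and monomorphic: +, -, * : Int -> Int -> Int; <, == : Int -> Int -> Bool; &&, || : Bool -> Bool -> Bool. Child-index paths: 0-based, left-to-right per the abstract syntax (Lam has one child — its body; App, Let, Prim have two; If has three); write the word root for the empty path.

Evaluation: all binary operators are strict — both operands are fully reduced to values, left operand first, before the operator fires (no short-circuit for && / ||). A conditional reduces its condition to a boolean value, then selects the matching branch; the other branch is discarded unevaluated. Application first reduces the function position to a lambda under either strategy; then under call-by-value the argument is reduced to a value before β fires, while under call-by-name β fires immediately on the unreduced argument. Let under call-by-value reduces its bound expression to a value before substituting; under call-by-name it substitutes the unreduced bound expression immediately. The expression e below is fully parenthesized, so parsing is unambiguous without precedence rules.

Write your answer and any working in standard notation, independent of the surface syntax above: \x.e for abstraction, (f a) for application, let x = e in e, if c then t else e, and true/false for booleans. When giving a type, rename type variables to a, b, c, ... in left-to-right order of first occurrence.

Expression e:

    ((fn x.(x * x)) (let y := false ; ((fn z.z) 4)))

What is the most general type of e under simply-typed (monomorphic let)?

Trace:
x : a
  unify a ~ Int
x : Int
  unify Int ~ Int
\x._ : Int -> Int
let y : Bool
z : b
\z._ : b -> b
  unify b -> b ~ Int -> c
  unify b ~ Int
  unify Int ~ c
_ _ : Int
  unify Int -> Int ~ Int -> d
  unify Int ~ Int
  unify Int ~ d
_ _ : Int

Answer: Int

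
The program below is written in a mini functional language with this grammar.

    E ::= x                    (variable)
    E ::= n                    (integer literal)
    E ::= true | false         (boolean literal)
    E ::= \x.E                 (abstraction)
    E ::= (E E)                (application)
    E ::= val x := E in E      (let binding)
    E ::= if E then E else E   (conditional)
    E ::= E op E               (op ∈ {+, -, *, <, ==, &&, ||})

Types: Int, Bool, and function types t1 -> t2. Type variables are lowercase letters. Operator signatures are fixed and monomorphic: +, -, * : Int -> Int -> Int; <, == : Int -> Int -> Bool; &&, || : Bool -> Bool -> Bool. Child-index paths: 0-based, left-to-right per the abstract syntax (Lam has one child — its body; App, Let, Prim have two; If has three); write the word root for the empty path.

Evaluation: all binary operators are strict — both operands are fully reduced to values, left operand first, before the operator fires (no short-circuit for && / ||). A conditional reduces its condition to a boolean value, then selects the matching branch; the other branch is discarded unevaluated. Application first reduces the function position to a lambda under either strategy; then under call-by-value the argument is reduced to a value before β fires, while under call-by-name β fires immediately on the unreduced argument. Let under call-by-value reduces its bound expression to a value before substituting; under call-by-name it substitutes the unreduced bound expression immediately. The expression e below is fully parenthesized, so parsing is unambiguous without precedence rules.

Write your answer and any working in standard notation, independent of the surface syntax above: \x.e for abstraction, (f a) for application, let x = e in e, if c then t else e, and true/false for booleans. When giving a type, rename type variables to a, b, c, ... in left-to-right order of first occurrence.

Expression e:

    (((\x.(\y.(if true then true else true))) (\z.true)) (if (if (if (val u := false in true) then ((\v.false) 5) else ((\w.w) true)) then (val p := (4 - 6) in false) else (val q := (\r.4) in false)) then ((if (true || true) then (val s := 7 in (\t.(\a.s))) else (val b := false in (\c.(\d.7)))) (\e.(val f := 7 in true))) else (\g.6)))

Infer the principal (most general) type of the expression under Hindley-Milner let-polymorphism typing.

Trace:
  unify Bool ~ Bool
  unify Bool ~ Bool
\y._ : b -> Bool
\x._ : a -> b -> Bool
\z._ : c -> Bool
  unify a -> b -> Bool ~ (c -> Bool) -> d
  unify a ~ c -> Bool
  unify b -> Bool ~ d
_ _ : b -> Bool
let u : Bool
  unify Bool ~ Bool
\v._ : e -> Bool
  unify e -> Bool ~ Int -> f
  unify e ~ Int
  unify Bool ~ f
_ _ : Bool
w : g
\w._ : g -> g
  unify g -> g ~ Bool -> h
  unify g ~ Bool
  unify Bool ~ h
_ _ : Bool
  unify Bool ~ Bool
  unify Bool ~ Bool
  unify Int ~ Int
  unify Int ~ Int
let p : Int
\r._ : i -> Int
let q : forall. i -> Int
  unify Bool ~ Bool
  unify Bool ~ Bool
  unify Bool ~ Bool
  unify Bool ~ Bool
  unify Bool ~ Bool
let s : Int
s : Int
\a._ : k -> Int
\t._ : j -> k -> Int
let b : Bool
\d._ : m -> Int
\c._ : l -> m -> Int
  unify j -> k -> Int ~ l -> m -> Int
  unify j ~ l
  unify k -> Int ~ m -> Int
  unify k ~ m
  unify Int ~ Int
let f : Int
\e._ : n -> Bool
  unify l -> m -> Int ~ (n -> Bool) -> o
  unify l ~ n -> Bool
  unify m -> Int ~ o
_ _ : m -> Int
\g._ : p -> Int
  unify m -> Int ~ p -> Int
  unify m ~ p
  unify Int ~ Int
  unify b -> Bool ~ (p -> Int) -> q
  unify b ~ p -> Int
  unify Bool ~ q
_ _ : Bool

Answer: Bool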